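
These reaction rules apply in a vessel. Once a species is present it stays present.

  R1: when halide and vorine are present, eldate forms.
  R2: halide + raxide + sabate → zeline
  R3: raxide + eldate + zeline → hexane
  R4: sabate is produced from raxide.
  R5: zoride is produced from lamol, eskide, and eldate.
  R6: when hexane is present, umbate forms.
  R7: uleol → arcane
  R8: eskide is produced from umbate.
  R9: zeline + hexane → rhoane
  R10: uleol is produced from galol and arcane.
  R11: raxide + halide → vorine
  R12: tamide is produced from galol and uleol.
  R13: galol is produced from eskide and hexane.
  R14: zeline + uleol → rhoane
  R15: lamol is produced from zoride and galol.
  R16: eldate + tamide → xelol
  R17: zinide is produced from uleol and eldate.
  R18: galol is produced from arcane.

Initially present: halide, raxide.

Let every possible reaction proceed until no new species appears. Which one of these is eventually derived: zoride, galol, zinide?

raxide and halide present → vorine forms (R11).
raxide present → sabate forms (R4).
halide, raxide, and sabate present → zeline forms (R2).
halide and vorine present → eldate forms (R1).
raxide, eldate, and zeline present → hexane forms (R3).
hexane present → umbate forms (R6).
umbate present → eskide forms (R8).
eskide and hexane present → galol forms (R13).
zinide would need uleol and eldate (R17), but uleol never forms. zoride would need lamol, eskide, and eldate (R5), but lamol never forms.

galol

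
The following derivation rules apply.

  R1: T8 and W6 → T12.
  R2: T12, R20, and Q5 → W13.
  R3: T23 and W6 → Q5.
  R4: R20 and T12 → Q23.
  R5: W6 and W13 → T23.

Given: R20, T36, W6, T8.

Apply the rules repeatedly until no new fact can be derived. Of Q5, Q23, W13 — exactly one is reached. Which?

T8 and W6 hold, so T12 follows (R1).
R20 and T12 hold, so Q23 follows (R4).
Q5 would need T23 and W6 (R3), but T23 is never established. W13 would need T12, R20, and Q5 (R2), but Q5 is never established.

Q23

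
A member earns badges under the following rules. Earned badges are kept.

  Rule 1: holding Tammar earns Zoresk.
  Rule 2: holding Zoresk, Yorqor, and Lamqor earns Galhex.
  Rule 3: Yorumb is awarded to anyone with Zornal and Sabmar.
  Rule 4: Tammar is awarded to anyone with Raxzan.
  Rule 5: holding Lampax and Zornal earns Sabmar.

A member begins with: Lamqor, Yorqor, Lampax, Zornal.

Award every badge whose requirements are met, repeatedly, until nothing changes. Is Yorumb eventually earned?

Yes

With Lampax and Zornal, Sabmar is earned (Rule 5).
With Zornal and Sabmar, Yorumb is earned (Rule 3).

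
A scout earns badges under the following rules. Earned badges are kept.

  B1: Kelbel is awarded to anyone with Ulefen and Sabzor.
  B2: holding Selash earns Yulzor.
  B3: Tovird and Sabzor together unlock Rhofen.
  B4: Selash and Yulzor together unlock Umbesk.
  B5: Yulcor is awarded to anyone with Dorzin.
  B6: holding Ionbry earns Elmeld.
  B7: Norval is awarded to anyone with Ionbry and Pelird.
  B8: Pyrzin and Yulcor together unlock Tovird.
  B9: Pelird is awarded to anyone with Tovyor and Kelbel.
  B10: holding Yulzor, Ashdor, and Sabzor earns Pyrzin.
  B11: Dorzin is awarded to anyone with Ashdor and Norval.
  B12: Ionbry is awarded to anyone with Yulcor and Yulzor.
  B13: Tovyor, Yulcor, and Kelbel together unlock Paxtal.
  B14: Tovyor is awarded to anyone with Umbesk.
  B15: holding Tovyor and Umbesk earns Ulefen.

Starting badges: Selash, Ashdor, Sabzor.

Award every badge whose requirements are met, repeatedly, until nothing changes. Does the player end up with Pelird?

Yes

With Selash, Yulzor is earned (B2).
With Selash and Yulzor, Umbesk is earned (B4).
With Umbesk, Tovyor is earned (B14).
With Tovyor and Umbesk, Ulefen is earned (B15).
With Ulefen and Sabzor, Kelbel is earned (B1).
With Tovyor and Kelbel, Pelird is earned (B9).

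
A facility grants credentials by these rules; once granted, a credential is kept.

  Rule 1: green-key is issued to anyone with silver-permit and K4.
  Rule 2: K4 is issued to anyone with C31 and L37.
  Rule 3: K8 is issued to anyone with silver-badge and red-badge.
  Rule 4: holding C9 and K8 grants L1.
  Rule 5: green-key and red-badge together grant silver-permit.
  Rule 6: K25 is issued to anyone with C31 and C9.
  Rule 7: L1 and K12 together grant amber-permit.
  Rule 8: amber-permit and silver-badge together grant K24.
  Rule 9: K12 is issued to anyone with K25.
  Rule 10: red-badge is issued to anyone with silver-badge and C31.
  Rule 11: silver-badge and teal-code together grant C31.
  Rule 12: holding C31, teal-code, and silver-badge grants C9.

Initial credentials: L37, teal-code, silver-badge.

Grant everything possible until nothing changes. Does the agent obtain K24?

Holding silver-badge and teal-code grants C31 (Rule 11).
Holding silver-badge and C31 grants red-badge (Rule 10).
Holding C31, teal-code, and silver-badge grants C9 (Rule 12).
Holding silver-badge and red-badge grants K8 (Rule 3).
Holding C31 and C9 grants K25 (Rule 6).
Holding C9 and K8 grants L1 (Rule 4).
Holding K25 grants K12 (Rule 9).
Holding L1 and K12 grants amber-permit (Rule 7).
Holding amber-permit and silver-badge grants K24 (Rule 8).

Yes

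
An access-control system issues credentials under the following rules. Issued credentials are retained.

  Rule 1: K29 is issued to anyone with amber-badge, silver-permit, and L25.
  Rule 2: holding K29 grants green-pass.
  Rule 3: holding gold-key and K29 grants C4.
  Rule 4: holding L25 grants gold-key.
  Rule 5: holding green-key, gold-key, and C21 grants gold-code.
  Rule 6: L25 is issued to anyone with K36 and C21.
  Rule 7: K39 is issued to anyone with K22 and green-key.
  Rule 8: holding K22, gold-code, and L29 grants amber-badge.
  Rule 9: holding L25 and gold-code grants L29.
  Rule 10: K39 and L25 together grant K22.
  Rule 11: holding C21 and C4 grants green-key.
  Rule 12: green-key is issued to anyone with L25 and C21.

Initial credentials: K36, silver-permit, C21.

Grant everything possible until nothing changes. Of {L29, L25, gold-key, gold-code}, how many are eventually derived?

Holding K36 and C21 grants L25 (Rule 6).
Holding L25 and C21 grants green-key (Rule 12).
Holding L25 grants gold-key (Rule 4).
Holding green-key, gold-key, and C21 grants gold-code (Rule 5).
Holding L25 and gold-code grants L29 (Rule 9).
L29: reached.
L25: reached.
gold-key: reached.
gold-code: reached.
All 4 are reached.

4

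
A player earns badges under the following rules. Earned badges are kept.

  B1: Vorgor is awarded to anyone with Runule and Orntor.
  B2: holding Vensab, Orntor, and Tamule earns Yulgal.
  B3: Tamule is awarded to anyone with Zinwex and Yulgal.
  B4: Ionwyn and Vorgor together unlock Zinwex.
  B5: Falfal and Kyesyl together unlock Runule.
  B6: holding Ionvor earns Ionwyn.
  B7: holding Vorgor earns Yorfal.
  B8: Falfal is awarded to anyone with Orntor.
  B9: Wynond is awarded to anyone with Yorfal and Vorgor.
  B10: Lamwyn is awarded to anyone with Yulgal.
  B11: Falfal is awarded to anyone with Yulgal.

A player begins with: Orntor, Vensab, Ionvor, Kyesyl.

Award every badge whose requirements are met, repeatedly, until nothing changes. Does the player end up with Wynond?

Yes

With Orntor, Falfal is earned (B8).
With Falfal and Kyesyl, Runule is earned (B5).
With Runule and Orntor, Vorgor is earned (B1).
With Vorgor, Yorfal is earned (B7).
With Yorfal and Vorgor, Wynond is earned (B9).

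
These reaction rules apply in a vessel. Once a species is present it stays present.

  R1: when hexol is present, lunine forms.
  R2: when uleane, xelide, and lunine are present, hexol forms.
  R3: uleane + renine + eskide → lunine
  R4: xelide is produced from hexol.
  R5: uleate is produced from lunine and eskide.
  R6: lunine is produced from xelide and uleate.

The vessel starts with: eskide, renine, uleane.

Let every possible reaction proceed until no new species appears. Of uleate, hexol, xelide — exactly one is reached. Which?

uleane, renine, and eskide present → lunine forms (R3).
lunine and eskide present → uleate forms (R5).
xelide would need hexol (R4), but hexol never forms. hexol would need uleane, xelide, and lunine (R2), but xelide never forms.

uleate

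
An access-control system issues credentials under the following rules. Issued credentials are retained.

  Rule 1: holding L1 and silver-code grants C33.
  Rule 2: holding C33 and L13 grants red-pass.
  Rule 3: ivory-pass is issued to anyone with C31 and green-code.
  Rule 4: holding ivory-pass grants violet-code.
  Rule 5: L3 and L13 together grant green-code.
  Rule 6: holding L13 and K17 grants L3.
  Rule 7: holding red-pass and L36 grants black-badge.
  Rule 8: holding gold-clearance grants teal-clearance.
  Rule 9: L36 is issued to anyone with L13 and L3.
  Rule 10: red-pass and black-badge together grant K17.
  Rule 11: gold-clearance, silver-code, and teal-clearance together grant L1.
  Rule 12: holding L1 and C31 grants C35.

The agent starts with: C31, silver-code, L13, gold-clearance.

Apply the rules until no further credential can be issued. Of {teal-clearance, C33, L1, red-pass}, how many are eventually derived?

Holding gold-clearance grants teal-clearance (Rule 8).
Holding gold-clearance, silver-code, and teal-clearance grants L1 (Rule 11).
Holding L1 and silver-code grants C33 (Rule 1).
Holding C33 and L13 grants red-pass (Rule 2).
teal-clearance: reached.
C33: reached.
L1: reached.
red-pass: reached.
All 4 are reached.

4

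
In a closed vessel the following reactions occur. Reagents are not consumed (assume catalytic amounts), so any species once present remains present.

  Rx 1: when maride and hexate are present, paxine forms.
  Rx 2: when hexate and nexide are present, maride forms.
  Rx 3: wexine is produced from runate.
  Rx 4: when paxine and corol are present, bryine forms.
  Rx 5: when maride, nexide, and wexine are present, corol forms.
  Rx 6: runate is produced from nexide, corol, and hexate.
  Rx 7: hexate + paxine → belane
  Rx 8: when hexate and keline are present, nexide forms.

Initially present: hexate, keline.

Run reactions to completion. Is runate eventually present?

runate would need nexide, corol, and hexate (Rx 6), but corol never forms.

No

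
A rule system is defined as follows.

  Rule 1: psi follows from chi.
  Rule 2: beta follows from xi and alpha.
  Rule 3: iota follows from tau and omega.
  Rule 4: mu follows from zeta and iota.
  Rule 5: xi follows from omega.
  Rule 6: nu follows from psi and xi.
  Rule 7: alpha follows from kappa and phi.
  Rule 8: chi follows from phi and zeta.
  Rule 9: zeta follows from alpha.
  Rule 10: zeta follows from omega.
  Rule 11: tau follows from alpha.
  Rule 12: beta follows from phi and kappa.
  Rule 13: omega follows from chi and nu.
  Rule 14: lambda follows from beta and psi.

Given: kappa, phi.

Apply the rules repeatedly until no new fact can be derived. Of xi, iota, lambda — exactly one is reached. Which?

From kappa and phi, Rule 7 gives alpha.
phi and kappa hold, so beta follows (Rule 12).
alpha holds, so zeta follows (Rule 9).
phi and zeta hold, so chi follows (Rule 8).
chi holds, so psi follows (Rule 1).
beta and psi hold, so lambda follows (Rule 14).
xi would need omega (Rule 5), but omega is never established. iota would need tau and omega (Rule 3), but omega is never established.

lambda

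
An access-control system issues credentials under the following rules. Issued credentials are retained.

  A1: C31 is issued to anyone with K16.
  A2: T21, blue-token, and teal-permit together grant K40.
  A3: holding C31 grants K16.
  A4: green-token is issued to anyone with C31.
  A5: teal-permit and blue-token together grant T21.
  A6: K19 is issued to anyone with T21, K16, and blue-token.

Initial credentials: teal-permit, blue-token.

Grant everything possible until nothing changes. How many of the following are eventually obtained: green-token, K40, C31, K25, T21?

2

Holding teal-permit and blue-token grants T21 (A5).
Holding T21, blue-token, and teal-permit grants K40 (A2).
green-token would need C31 (A4), but C31 is never granted.
K40: reached.
C31 would need K16 (A1), but K16 is never granted.
No rule produces K25, and it is not given.
T21: reached.
Reached: K40 and T21 — 2 of the 5.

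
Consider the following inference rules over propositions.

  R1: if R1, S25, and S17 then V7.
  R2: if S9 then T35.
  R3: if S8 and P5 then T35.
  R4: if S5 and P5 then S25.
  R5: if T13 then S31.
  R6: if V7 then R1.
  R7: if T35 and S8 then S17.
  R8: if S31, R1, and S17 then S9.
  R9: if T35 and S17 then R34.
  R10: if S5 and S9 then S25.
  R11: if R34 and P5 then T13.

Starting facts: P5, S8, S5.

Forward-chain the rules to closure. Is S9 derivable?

No

S9 would need S31, R1, and S17 (R8), but R1 is never established.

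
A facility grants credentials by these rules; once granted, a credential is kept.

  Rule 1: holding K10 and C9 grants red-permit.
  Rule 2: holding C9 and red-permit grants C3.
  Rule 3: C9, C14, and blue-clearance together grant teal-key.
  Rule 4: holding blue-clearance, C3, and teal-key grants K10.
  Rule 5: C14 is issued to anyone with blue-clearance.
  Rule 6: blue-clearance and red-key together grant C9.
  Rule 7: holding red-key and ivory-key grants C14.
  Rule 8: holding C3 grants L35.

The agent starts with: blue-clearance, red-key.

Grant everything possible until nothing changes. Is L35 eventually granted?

No

L35 would need C3 (Rule 8), but C3 is never granted.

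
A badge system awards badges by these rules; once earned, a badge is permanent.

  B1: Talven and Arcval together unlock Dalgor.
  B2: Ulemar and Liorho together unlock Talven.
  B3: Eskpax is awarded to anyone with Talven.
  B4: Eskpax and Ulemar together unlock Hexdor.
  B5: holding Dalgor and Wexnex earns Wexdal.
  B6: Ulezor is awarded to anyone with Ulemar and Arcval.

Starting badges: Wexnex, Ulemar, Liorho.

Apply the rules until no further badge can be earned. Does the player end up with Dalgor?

Dalgor would need Talven and Arcval (B1), but Arcval is never earned.

No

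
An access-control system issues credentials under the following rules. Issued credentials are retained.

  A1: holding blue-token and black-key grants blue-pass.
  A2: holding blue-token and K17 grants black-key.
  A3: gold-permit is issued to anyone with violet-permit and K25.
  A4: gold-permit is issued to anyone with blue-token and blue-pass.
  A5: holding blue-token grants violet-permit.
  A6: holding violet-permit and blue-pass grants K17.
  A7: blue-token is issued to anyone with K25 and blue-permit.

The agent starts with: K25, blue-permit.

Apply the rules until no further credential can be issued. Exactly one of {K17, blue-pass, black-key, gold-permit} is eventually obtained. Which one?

Holding K25 and blue-permit grants blue-token (A7).
Holding blue-token grants violet-permit (A5).
Holding violet-permit and K25 grants gold-permit (A3).
K17 would need violet-permit and blue-pass (A6), but blue-pass is never granted. black-key would need blue-token and K17 (A2), but K17 is never granted. blue-pass would need blue-token and black-key (A1), but black-key is never granted.

gold-permit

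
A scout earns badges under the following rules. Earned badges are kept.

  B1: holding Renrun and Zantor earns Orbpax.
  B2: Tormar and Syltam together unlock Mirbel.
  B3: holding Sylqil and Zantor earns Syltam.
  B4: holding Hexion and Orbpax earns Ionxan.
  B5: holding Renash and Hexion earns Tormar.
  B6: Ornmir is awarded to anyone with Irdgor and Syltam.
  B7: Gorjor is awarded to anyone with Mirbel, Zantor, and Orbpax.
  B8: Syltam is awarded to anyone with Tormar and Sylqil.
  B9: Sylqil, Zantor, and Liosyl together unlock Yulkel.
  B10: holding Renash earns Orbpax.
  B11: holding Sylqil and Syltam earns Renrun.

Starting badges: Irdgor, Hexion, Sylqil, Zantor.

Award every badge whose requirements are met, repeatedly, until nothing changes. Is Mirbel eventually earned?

No

Mirbel would need Tormar and Syltam (B2), but Tormar is never earned.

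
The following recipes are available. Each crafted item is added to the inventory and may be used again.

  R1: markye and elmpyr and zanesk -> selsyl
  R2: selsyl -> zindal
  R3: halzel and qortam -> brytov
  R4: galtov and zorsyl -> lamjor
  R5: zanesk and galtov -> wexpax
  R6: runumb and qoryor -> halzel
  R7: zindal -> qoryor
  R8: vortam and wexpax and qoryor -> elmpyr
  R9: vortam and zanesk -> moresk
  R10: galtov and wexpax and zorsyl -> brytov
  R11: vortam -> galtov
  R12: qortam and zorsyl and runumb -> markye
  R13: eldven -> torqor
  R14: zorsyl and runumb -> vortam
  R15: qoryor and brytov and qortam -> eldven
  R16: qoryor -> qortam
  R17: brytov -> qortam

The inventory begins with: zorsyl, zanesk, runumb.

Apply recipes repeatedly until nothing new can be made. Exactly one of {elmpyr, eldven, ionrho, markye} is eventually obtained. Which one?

markye

Using R14, zorsyl and runumb make vortam.
Using R11, vortam makes galtov.
Using R5, zanesk and galtov make wexpax.
Using R10, galtov, wexpax, and zorsyl make brytov.
brytov -> qortam (R17).
Using R12, qortam, zorsyl, and runumb make markye.
eldven would need qoryor, brytov, and qortam (R15), but qoryor is never obtained. elmpyr would need vortam, wexpax, and qoryor (R8), but qoryor is never obtained. No rule produces ionrho, and it is not given.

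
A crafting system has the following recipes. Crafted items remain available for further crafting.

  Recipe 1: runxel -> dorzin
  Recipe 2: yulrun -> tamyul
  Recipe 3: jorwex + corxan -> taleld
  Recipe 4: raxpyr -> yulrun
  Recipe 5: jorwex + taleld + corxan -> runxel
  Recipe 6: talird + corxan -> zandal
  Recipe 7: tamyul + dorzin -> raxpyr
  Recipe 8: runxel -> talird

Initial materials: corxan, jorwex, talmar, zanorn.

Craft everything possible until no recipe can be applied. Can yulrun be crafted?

No

yulrun would need raxpyr (Recipe 4), but raxpyr is never obtained.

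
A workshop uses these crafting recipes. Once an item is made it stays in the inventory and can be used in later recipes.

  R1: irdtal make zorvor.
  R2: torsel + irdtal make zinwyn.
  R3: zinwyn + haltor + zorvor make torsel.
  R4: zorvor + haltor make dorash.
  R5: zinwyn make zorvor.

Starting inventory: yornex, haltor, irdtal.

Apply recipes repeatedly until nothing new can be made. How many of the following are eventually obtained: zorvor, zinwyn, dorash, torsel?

2

irdtal → zorvor (R1).
Using R4, zorvor and haltor make dorash.
zorvor: reached.
zinwyn would need torsel and irdtal (R2), but torsel is never obtained.
dorash: reached.
torsel would need zinwyn, haltor, and zorvor (R3), but zinwyn is never obtained.
Reached: zorvor and dorash — 2 of the 4.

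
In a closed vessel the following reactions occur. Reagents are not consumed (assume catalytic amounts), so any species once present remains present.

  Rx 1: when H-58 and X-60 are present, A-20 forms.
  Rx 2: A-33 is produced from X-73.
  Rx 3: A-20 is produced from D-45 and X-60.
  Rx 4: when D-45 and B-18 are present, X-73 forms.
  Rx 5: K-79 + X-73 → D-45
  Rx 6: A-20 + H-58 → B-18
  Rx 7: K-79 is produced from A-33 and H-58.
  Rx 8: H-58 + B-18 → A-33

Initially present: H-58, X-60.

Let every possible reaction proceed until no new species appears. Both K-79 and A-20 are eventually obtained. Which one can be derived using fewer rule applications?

A-20: H-58 and X-60 present → A-20 forms (Rx 1). [1 rule application]
K-79: H-58 and X-60 present → A-20 forms (Rx 1). A-20 and H-58 present → B-18 forms (Rx 6). H-58 and B-18 present → A-33 forms (Rx 8). A-33 and H-58 present → K-79 forms (Rx 7). [4 rule applications]
A-20 needs fewer.

A-20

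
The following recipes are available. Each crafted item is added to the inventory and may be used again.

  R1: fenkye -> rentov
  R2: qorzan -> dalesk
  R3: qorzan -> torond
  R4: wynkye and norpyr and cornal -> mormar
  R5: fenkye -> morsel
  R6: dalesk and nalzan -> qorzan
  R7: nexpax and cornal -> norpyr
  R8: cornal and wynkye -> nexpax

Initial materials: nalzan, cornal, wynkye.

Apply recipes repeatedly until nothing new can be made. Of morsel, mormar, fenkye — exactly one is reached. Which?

Using R8, cornal and wynkye make nexpax.
nexpax and cornal -> norpyr (R7).
Using R4, wynkye, norpyr, and cornal make mormar.
morsel would need fenkye (R5), but fenkye is never obtained. No rule produces fenkye, and it is not given.

mormar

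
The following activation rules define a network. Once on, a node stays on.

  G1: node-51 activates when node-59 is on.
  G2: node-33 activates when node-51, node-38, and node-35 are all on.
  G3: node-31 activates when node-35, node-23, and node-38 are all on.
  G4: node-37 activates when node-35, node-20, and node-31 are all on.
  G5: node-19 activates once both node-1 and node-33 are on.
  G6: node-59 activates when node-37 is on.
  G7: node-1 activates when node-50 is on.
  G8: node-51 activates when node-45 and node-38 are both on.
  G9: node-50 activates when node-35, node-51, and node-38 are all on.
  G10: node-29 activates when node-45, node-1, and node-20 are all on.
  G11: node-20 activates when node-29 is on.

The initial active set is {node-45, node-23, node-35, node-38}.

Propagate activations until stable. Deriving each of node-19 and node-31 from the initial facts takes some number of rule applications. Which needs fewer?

node-31: G3: node-35, node-23, and node-38 on → node-31 on. [1 rule application]
node-19: G8: node-45 and node-38 on → node-51 on. G9: node-35, node-51, and node-38 on → node-50 on. node-51, node-38, and node-35 are on, so node-33 activates (G2). G7: node-50 on → node-1 on. G5: node-1 and node-33 on → node-19 on. [5 rule applications]
node-31 needs fewer.

node-31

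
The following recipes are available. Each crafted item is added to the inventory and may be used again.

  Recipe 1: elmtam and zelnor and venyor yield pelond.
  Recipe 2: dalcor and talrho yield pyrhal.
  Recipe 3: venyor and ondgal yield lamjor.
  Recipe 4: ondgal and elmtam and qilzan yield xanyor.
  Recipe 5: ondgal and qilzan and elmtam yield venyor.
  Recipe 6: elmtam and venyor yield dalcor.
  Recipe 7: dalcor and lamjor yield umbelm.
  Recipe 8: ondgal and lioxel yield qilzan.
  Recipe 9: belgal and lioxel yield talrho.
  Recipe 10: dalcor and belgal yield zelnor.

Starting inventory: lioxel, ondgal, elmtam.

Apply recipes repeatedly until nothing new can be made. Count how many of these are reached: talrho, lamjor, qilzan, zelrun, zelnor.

ondgal and lioxel → qilzan (Recipe 8).
Using Recipe 5, ondgal, qilzan, and elmtam make venyor.
Using Recipe 3, venyor and ondgal make lamjor.
talrho would need belgal and lioxel (Recipe 9), but belgal is never obtained.
lamjor: reached.
qilzan: reached.
No rule produces zelrun, and it is not given.
zelnor would need dalcor and belgal (Recipe 10), but belgal is never obtained.
Reached: lamjor and qilzan — 2 of the 5.

2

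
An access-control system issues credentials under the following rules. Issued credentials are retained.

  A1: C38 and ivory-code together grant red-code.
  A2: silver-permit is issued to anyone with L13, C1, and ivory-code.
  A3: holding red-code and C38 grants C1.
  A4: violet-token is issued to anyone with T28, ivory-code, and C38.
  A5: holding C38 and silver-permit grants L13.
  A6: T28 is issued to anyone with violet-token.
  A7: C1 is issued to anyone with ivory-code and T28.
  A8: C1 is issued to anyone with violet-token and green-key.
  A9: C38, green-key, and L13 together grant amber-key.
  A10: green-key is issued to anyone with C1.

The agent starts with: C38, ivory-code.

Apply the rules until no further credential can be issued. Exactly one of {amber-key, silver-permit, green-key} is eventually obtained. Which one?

green-key

Holding C38 and ivory-code grants red-code (A1).
Holding red-code and C38 grants C1 (A3).
Holding C1 grants green-key (A10).
silver-permit would need L13, C1, and ivory-code (A2), but L13 is never granted. amber-key would need C38, green-key, and L13 (A9), but L13 is never granted.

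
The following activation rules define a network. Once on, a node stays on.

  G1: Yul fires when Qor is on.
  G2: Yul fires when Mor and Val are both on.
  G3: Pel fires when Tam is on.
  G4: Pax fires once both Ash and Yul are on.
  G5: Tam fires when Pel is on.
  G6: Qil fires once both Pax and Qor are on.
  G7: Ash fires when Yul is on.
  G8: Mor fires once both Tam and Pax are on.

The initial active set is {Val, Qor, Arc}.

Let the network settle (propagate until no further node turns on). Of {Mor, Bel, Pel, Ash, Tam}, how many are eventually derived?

G1: Qor on → Yul on.
G7: Yul on → Ash on.
Mor would need Tam and Pax (G8), but Tam never turns on.
No rule produces Bel, and it is not given.
Pel would need Tam (G3), but Tam never turns on.
Ash: reached.
Tam would need Pel (G5), but Pel never turns on.
Reached: Ash — 1 of the 5.

1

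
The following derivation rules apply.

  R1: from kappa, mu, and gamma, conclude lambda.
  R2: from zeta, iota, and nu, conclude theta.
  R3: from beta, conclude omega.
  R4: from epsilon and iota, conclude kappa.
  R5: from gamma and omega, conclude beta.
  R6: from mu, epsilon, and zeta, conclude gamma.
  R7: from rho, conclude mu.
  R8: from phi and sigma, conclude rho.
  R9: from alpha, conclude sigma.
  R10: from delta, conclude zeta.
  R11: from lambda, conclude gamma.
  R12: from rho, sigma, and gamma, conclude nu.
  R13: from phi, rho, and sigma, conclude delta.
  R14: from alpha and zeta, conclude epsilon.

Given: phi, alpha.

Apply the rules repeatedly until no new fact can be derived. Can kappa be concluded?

No

kappa would need epsilon and iota (R4), but iota is never established.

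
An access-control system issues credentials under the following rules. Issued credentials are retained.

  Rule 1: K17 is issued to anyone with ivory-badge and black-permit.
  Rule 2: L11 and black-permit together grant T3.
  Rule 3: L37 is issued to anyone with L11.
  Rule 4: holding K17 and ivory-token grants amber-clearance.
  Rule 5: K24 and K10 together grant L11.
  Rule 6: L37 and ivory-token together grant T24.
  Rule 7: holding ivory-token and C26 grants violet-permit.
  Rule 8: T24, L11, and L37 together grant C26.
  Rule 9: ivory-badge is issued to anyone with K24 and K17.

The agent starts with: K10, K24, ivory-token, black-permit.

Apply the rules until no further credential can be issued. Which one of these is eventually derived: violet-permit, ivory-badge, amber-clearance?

violet-permit

Holding K24 and K10 grants L11 (Rule 5).
Holding L11 grants L37 (Rule 3).
Holding L37 and ivory-token grants T24 (Rule 6).
Holding T24, L11, and L37 grants C26 (Rule 8).
Holding ivory-token and C26 grants violet-permit (Rule 7).
amber-clearance would need K17 and ivory-token (Rule 4), but K17 is never granted. ivory-badge would need K24 and K17 (Rule 9), but K17 is never granted.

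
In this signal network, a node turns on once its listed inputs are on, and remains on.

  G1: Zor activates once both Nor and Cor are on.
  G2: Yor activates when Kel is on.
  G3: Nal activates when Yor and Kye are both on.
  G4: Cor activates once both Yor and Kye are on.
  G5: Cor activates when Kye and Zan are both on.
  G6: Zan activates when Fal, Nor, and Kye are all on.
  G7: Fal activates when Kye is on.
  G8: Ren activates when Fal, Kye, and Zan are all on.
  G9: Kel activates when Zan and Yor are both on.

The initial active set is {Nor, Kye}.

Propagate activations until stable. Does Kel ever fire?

No

Kel would need Zan and Yor (G9), but Yor never turns on.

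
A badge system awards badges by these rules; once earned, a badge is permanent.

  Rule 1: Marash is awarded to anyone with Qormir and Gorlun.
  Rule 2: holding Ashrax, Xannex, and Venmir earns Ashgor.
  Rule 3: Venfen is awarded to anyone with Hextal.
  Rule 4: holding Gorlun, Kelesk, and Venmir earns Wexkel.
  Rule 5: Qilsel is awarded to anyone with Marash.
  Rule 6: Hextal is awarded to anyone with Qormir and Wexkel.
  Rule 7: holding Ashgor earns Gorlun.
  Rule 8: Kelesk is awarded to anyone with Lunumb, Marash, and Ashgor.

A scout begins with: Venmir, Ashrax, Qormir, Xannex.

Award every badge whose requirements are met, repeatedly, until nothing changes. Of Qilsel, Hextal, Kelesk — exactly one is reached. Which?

With Ashrax, Xannex, and Venmir, Ashgor is earned (Rule 2).
With Ashgor, Gorlun is earned (Rule 7).
With Qormir and Gorlun, Marash is earned (Rule 1).
With Marash, Qilsel is earned (Rule 5).
Hextal would need Qormir and Wexkel (Rule 6), but Wexkel is never earned. Kelesk would need Lunumb, Marash, and Ashgor (Rule 8), but Lunumb is never earned.

Qilsel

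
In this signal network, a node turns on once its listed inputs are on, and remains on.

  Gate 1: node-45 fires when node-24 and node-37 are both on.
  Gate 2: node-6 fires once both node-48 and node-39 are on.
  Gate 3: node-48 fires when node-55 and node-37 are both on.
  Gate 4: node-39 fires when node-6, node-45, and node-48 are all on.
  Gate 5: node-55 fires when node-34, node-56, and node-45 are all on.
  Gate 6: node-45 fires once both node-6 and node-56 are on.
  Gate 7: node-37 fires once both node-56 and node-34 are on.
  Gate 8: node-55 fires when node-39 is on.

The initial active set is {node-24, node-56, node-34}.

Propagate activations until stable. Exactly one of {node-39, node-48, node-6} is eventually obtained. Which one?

node-48

Gate 7: node-56 and node-34 on → node-37 on.
node-24 and node-37 are on, so node-45 fires (Gate 1).
node-34, node-56, and node-45 are on, so node-55 fires (Gate 5).
node-55 and node-37 are on, so node-48 fires (Gate 3).
node-39 would need node-6, node-45, and node-48 (Gate 4), but node-6 never turns on. node-6 would need node-48 and node-39 (Gate 2), but node-39 never turns on.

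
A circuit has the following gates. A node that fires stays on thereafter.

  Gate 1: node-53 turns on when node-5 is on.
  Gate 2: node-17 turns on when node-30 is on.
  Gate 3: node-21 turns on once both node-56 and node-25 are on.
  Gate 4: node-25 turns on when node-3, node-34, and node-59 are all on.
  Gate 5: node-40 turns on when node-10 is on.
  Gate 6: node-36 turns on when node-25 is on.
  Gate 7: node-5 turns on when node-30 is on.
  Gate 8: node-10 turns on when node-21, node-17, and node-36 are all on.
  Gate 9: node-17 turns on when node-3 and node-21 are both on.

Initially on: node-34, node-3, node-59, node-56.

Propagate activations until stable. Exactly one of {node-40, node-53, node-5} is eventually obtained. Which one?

node-3, node-34, and node-59 are on, so node-25 turns on (Gate 4).
Gate 3: node-56 and node-25 on → node-21 on.
node-25 is on, so node-36 turns on (Gate 6).
node-3 and node-21 are on, so node-17 turns on (Gate 9).
node-21, node-17, and node-36 are on, so node-10 turns on (Gate 8).
node-10 is on, so node-40 turns on (Gate 5).
node-53 would need node-5 (Gate 1), but node-5 never turns on. node-5 would need node-30 (Gate 7), but node-30 never turns on.

node-40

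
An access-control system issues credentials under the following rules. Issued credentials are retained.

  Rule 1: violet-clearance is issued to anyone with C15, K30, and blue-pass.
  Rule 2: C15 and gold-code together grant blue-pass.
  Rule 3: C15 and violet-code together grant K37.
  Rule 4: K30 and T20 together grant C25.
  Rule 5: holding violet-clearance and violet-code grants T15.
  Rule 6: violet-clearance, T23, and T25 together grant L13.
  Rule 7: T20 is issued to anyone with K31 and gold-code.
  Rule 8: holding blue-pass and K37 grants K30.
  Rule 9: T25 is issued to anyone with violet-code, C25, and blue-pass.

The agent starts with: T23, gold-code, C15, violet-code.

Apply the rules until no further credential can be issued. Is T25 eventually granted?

No

T25 would need violet-code, C25, and blue-pass (Rule 9), but C25 is never granted.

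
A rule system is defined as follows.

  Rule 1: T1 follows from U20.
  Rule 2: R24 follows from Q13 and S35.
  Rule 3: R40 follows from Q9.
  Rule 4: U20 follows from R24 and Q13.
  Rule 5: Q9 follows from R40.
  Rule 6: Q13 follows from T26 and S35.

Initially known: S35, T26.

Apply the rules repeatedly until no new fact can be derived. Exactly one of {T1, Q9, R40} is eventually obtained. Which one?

T1

From T26 and S35, Rule 6 gives Q13.
Q13 and S35 hold, so R24 follows (Rule 2).
R24 and Q13 hold, so U20 follows (Rule 4).
U20 holds, so T1 follows (Rule 1).
R40 would need Q9 (Rule 3), but Q9 is never established. Q9 would need R40 (Rule 5), but R40 is never established.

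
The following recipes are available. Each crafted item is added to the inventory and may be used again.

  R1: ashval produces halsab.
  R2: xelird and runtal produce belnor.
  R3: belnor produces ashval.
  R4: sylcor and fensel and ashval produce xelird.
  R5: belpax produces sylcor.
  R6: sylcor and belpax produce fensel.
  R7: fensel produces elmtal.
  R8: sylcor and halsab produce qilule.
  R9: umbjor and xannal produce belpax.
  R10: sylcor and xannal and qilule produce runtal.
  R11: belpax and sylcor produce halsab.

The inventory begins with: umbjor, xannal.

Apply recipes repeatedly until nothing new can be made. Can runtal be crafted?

Yes

Using R9, umbjor and xannal make belpax.
belpax → sylcor (R5).
belpax and sylcor → halsab (R11).
sylcor and halsab → qilule (R8).
sylcor and xannal and qilule → runtal (R10).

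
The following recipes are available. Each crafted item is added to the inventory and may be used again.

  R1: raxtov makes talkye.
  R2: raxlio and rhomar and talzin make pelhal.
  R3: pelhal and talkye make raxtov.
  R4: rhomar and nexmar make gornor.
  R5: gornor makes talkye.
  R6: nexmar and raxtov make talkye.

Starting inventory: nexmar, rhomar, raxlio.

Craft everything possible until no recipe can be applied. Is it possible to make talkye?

Using R4, rhomar and nexmar make gornor.
Using R5, gornor makes talkye.

Yes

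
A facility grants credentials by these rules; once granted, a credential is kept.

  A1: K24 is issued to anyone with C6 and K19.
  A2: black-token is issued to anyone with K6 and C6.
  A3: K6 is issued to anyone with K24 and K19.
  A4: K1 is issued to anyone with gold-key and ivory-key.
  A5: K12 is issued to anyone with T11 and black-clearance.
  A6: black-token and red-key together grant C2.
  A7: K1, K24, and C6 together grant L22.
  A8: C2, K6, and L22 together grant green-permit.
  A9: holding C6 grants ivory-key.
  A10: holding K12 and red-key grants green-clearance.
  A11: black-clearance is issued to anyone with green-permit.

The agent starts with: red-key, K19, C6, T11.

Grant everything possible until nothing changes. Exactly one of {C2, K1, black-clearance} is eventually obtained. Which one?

C2

Holding C6 and K19 grants K24 (A1).
Holding K24 and K19 grants K6 (A3).
Holding K6 and C6 grants black-token (A2).
Holding black-token and red-key grants C2 (A6).
black-clearance would need green-permit (A11), but green-permit is never granted. K1 would need gold-key and ivory-key (A4), but gold-key is never granted.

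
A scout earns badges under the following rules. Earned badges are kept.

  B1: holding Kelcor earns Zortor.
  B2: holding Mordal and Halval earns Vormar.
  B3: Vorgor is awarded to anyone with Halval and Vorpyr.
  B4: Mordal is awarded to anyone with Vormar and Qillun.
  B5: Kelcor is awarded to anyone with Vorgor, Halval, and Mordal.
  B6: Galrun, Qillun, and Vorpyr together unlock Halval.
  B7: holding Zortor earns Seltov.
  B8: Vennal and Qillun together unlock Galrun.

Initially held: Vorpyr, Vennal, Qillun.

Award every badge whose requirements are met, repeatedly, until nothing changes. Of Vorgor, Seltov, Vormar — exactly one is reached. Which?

Vorgor

With Vennal and Qillun, Galrun is earned (B8).
With Galrun, Qillun, and Vorpyr, Halval is earned (B6).
With Halval and Vorpyr, Vorgor is earned (B3).
Vormar would need Mordal and Halval (B2), but Mordal is never earned. Seltov would need Zortor (B7), but Zortor is never earned.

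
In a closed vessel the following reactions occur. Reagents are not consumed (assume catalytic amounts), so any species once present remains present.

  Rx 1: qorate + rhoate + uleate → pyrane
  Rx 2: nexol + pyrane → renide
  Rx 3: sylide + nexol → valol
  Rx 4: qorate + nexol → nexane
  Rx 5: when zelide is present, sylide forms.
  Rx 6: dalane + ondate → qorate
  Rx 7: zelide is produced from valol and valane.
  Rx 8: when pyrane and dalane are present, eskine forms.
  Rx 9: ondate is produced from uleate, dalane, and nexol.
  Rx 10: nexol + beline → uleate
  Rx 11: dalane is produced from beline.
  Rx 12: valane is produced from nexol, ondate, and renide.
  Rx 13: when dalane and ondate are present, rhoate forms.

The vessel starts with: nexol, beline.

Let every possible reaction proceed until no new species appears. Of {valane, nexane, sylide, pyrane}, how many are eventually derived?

nexol and beline present → uleate forms (Rx 10).
beline present → dalane forms (Rx 11).
uleate, dalane, and nexol present → ondate forms (Rx 9).
dalane and ondate present → rhoate forms (Rx 13).
dalane and ondate present → qorate forms (Rx 6).
qorate, rhoate, and uleate present → pyrane forms (Rx 1).
qorate and nexol present → nexane forms (Rx 4).
nexol and pyrane present → renide forms (Rx 2).
nexol, ondate, and renide present → valane forms (Rx 12).
valane: reached.
nexane: reached.
sylide would need zelide (Rx 5), but zelide never forms.
pyrane: reached.
Reached: valane, nexane, and pyrane — 3 of the 4.

3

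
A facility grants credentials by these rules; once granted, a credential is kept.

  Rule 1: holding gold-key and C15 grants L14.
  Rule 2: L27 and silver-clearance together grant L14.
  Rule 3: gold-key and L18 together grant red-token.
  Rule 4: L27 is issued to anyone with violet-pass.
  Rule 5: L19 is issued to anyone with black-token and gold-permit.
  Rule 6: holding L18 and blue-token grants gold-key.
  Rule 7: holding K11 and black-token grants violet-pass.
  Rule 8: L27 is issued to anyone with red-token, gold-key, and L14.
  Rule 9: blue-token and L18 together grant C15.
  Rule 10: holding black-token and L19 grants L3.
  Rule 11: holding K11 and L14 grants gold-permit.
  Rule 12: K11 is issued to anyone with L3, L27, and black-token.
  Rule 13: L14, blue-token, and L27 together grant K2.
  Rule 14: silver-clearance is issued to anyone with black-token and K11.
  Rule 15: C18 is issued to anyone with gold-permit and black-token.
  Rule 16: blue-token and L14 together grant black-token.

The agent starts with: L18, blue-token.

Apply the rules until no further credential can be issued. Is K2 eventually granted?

Yes

Holding L18 and blue-token grants gold-key (Rule 6).
Holding blue-token and L18 grants C15 (Rule 9).
Holding gold-key and L18 grants red-token (Rule 3).
Holding gold-key and C15 grants L14 (Rule 1).
Holding red-token, gold-key, and L14 grants L27 (Rule 8).
Holding L14, blue-token, and L27 grants K2 (Rule 13).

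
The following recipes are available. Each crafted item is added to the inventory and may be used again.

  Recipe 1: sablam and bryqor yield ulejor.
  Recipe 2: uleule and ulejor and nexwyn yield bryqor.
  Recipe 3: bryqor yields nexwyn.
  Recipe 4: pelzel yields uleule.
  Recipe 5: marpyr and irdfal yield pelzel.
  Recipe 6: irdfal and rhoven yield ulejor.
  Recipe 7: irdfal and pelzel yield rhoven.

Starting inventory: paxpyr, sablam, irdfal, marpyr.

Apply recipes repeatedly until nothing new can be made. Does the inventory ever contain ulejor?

marpyr and irdfal → pelzel (Recipe 5).
irdfal and pelzel → rhoven (Recipe 7).
Using Recipe 6, irdfal and rhoven make ulejor.

Yes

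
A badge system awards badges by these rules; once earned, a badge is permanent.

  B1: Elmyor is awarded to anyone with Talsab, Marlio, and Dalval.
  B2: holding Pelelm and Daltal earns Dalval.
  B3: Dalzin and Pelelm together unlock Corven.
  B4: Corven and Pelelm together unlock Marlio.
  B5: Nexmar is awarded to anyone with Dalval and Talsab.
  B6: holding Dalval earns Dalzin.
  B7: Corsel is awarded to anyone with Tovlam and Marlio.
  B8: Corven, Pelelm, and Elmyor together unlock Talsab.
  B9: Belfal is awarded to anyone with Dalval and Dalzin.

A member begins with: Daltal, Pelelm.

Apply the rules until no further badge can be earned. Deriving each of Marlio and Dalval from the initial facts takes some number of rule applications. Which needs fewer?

Dalval

Dalval: With Pelelm and Daltal, Dalval is earned (B2). [1 rule application]
Marlio: With Pelelm and Daltal, Dalval is earned (B2). With Dalval, Dalzin is earned (B6). With Dalzin and Pelelm, Corven is earned (B3). With Corven and Pelelm, Marlio is earned (B4). [4 rule applications]
Dalval needs fewer.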